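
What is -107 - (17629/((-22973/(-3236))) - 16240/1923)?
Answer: -114056100745/44177079 ≈ -2581.8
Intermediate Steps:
-107 - (17629/((-22973/(-3236))) - 16240/1923) = -107 - (17629/((-22973*(-1/3236))) - 16240*1/1923) = -107 - (17629/(22973/3236) - 16240/1923) = -107 - (17629*(3236/22973) - 16240/1923) = -107 - (57047444/22973 - 16240/1923) = -107 - 1*109329153292/44177079 = -107 - 109329153292/44177079 = -114056100745/44177079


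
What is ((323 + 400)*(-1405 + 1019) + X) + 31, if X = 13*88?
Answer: -277903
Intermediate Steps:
X = 1144
((323 + 400)*(-1405 + 1019) + X) + 31 = ((323 + 400)*(-1405 + 1019) + 1144) + 31 = (723*(-386) + 1144) + 31 = (-279078 + 1144) + 31 = -277934 + 31 = -277903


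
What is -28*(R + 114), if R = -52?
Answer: -1736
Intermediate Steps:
-28*(R + 114) = -28*(-52 + 114) = -28*62 = -1736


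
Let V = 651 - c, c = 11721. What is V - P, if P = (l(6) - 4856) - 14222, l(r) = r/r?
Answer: 8007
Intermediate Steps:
l(r) = 1
V = -11070 (V = 651 - 1*11721 = 651 - 11721 = -11070)
P = -19077 (P = (1 - 4856) - 14222 = -4855 - 14222 = -19077)
V - P = -11070 - 1*(-19077) = -11070 + 19077 = 8007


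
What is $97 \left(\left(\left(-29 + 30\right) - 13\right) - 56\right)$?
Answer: $-6596$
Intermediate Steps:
$97 \left(\left(\left(-29 + 30\right) - 13\right) - 56\right) = 97 \left(\left(1 - 13\right) - 56\right) = 97 \left(-12 - 56\right) = 97 \left(-68\right) = -6596$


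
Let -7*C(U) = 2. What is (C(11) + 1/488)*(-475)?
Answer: 460275/3416 ≈ 134.74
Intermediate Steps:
C(U) = -2/7 (C(U) = -⅐*2 = -2/7)
(C(11) + 1/488)*(-475) = (-2/7 + 1/488)*(-475) = -969/3416*(-475) = 460275/3416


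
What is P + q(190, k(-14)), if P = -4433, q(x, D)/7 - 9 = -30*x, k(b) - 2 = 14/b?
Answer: -44270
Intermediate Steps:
k(b) = 2 + 14/b
q(x, D) = 63 - 210*x (q(x, D) = 63 + 7*(-30*x) = 63 - 210*x)
P + q(190, k(-14)) = -4433 + (63 - 210*190) = -4433 + (63 - 39900) = -4433 - 39837 = -44270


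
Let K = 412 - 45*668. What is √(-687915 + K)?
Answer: I*√717563 ≈ 847.09*I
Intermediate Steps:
K = -29648 (K = 412 - 30060 = -29648)
√(-687915 + K) = √(-687915 - 29648) = √(-717563) = I*√717563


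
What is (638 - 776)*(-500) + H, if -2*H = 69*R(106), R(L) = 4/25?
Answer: 1724862/25 ≈ 68995.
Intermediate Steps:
R(L) = 4/25 (R(L) = 4*(1/25) = 4/25)
H = -138/25 (H = -69*4/(2*25) = -1/2*276/25 = -138/25 ≈ -5.5200)
(638 - 776)*(-500) + H = (638 - 776)*(-500) - 138/25 = -138*(-500) - 138/25 = 69000 - 138/25 = 1724862/25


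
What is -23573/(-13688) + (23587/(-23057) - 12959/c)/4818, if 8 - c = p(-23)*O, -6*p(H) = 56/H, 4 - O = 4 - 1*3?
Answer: 4912462006235/3706416462177 ≈ 1.3254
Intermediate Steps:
O = 3 (O = 4 - (4 - 1*3) = 4 - (4 - 3) = 4 - 1*1 = 4 - 1 = 3)
p(H) = -28/(3*H)
c = 156/23 (c = 8 - (-28/3/(-23))*3 = 8 - (-28/3*(-1/23))*3 = 8 - 28*3/69 = 8 - 1*28/23 = 8 - 28/23 = 156/23 ≈ 6.7826)
-23573/(-13688) + (23587/(-23057) - 12959/c)/4818 = -23573/(-13688) + (23587/(-23057) - 12959/156/23)/4818 = -23573*(-1/13688) + (23587*(-1/23057) - 12959*23/156)*(1/4818) = 23573/13688 + (-23587/23057 - 298057/156)*(1/4818) = 23573/13688 - 6875979821/3596892*1/4818 = 23573/13688 - 6875979821/17329825656 = 4912462006235/3706416462177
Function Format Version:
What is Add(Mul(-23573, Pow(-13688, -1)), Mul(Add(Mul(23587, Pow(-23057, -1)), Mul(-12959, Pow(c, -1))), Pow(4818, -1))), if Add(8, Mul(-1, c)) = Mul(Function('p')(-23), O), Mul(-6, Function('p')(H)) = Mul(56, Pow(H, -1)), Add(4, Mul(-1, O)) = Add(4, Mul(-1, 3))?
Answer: Rational(4912462006235, 3706416462177) ≈ 1.3254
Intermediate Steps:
O = 3 (O = Add(4, Mul(-1, Add(4, Mul(-1, 3)))) = Add(4, Mul(-1, Add(4, -3))) = Add(4, Mul(-1, 1)) = Add(4, -1) = 3)
Function('p')(H) = Mul(Rational(-28, 3), Pow(H, -1)) (Function('p')(H) = Mul(Rational(-1, 6), Mul(56, Pow(H, -1))) = Mul(Rational(-28, 3), Pow(H, -1)))
c = Rational(156, 23) (c = Add(8, Mul(-1, Mul(Mul(Rational(-28, 3), Pow(-23, -1)), 3))) = Add(8, Mul(-1, Mul(Mul(Rational(-28, 3), Rational(-1, 23)), 3))) = Add(8, Mul(-1, Mul(Rational(28, 69), 3))) = Add(8, Mul(-1, Rational(28, 23))) = Add(8, Rational(-28, 23)) = Rational(156, 23) ≈ 6.7826)
Add(Mul(-23573, Pow(-13688, -1)), Mul(Add(Mul(23587, Pow(-23057, -1)), Mul(-12959, Pow(c, -1))), Pow(4818, -1))) = Add(Mul(-23573, Pow(-13688, -1)), Mul(Add(Mul(23587, Pow(-23057, -1)), Mul(-12959, Pow(Rational(156, 23), -1))), Pow(4818, -1))) = Add(Mul(-23573, Rational(-1, 13688)), Mul(Add(Mul(23587, Rational(-1, 23057)), Mul(-12959, Rational(23, 156))), Rational(1, 4818))) = Add(Rational(23573, 13688), Mul(Add(Rational(-23587, 23057), Rational(-298057, 156)), Rational(1, 4818))) = Add(Rational(23573, 13688), Mul(Rational(-6875979821, 3596892), Rational(1, 4818))) = Add(Rational(23573, 13688), Rational(-6875979821, 17329825656)) = Rational(4912462006235, 3706416462177)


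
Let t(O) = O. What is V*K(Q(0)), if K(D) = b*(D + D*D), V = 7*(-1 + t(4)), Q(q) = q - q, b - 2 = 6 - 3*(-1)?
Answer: 0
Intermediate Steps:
b = 11 (b = 2 + (6 - 3*(-1)) = 2 + (6 + 3) = 2 + 9 = 11)
Q(q) = 0
V = 21 (V = 7*(-1 + 4) = 7*3 = 21)
K(D) = 11*D + 11*D**2 (K(D) = 11*(D + D*D) = 11*(D + D**2) = 11*D + 11*D**2)
V*K(Q(0)) = 21*(11*0*(1 + 0)) = 21*(11*0*1) = 21*0 = 0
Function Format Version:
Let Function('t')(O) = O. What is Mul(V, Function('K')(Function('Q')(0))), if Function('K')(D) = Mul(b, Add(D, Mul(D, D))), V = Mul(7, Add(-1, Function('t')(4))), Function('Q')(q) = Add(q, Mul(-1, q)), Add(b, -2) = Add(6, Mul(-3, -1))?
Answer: 0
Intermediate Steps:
b = 11 (b = Add(2, Add(6, Mul(-3, -1))) = Add(2, Add(6, 3)) = Add(2, 9) = 11)
Function('Q')(q) = 0
V = 21 (V = Mul(7, Add(-1, 4)) = Mul(7, 3) = 21)
Function('K')(D) = Add(Mul(11, D), Mul(11, Pow(D, 2))) (Function('K')(D) = Mul(11, Add(D, Mul(D, D))) = Mul(11, Add(D, Pow(D, 2))) = Add(Mul(11, D), Mul(11, Pow(D, 2))))
Mul(V, Function('K')(Function('Q')(0))) = Mul(21, Mul(11, 0, Add(1, 0))) = Mul(21, Mul(11, 0, 1)) = Mul(21, 0) = 0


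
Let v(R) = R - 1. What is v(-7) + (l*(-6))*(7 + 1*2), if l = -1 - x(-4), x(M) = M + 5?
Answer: 100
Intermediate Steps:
x(M) = 5 + M
v(R) = -1 + R
l = -2 (l = -1 - (5 - 4) = -1 - 1*1 = -1 - 1 = -2)
v(-7) + (l*(-6))*(7 + 1*2) = (-1 - 7) + (-2*(-6))*(7 + 1*2) = -8 + 12*(7 + 2) = -8 + 12*9 = -8 + 108 = 100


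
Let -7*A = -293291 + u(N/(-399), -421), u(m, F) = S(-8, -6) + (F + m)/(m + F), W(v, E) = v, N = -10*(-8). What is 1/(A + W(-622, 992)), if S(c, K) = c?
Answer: 7/288944 ≈ 2.4226e-5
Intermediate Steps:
N = 80
u(m, F) = -7 (u(m, F) = -8 + (F + m)/(m + F) = -8 + (F + m)/(F + m) = -8 + 1 = -7)
A = 293298/7 (A = -(-293291 - 7)/7 = -⅐*(-293298) = 293298/7 ≈ 41900.)
1/(A + W(-622, 992)) = 1/(293298/7 - 622) = 1/(288944/7) = 7/288944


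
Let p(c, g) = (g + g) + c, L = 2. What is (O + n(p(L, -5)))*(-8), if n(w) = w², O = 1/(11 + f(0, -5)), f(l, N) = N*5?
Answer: -3580/7 ≈ -511.43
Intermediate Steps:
f(l, N) = 5*N
p(c, g) = c + 2*g (p(c, g) = 2*g + c = c + 2*g)
O = -1/14 (O = 1/(11 + 5*(-5)) = 1/(11 - 25) = 1/(-14) = -1/14 ≈ -0.071429)
(O + n(p(L, -5)))*(-8) = (-1/14 + (2 + 2*(-5))²)*(-8) = (-1/14 + (2 - 10)²)*(-8) = (-1/14 + (-8)²)*(-8) = (-1/14 + 64)*(-8) = (895/14)*(-8) = -3580/7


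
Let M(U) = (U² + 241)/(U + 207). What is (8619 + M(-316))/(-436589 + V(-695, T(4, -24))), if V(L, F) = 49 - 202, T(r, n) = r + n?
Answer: -419687/23802439 ≈ -0.017632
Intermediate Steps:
T(r, n) = n + r
M(U) = (241 + U²)/(207 + U)
V(L, F) = -153
(8619 + M(-316))/(-436589 + V(-695, T(4, -24))) = (8619 + (241 + (-316)²)/(207 - 316))/(-436589 - 153) = (8619 + (241 + 99856)/(-109))/(-436742) = (8619 - 1/109*100097)*(-1/436742) = (8619 - 100097/109)*(-1/436742) = (839374/109)*(-1/436742) = -419687/23802439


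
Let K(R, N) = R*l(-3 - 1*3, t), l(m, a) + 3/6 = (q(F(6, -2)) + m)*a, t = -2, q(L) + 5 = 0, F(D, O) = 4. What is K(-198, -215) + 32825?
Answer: 28568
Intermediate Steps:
q(L) = -5 (q(L) = -5 + 0 = -5)
l(m, a) = -½ + a*(-5 + m) (l(m, a) = -½ + (-5 + m)*a = -½ + a*(-5 + m))
K(R, N) = 43*R/2 (K(R, N) = R*(-½ - 5*(-2) - 2*(-3 - 1*3)) = R*(-½ + 10 - 2*(-3 - 3)) = R*(-½ + 10 - 2*(-6)) = R*(-½ + 10 + 12) = R*(43/2) = 43*R/2)
K(-198, -215) + 32825 = (43/2)*(-198) + 32825 = -4257 + 32825 = 28568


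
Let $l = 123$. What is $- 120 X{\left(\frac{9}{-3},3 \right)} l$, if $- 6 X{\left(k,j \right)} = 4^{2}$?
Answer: $39360$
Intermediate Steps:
$X{\left(k,j \right)} = - \frac{8}{3}$ ($X{\left(k,j \right)} = - \frac{4^{2}}{6} = \left(- \frac{1}{6}\right) 16 = - \frac{8}{3}$)
$- 120 X{\left(\frac{9}{-3},3 \right)} l = \left(-120\right) \left(- \frac{8}{3}\right) 123 = 320 \cdot 123 = 39360$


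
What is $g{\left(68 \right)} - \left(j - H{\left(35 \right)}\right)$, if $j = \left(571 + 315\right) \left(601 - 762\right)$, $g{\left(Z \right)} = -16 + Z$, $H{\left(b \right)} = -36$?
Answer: $142662$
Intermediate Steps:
$j = -142646$ ($j = 886 \left(-161\right) = -142646$)
$g{\left(68 \right)} - \left(j - H{\left(35 \right)}\right) = \left(-16 + 68\right) - \left(-142646 - -36\right) = 52 - \left(-142646 + 36\right) = 52 - -142610 = 52 + 142610 = 142662$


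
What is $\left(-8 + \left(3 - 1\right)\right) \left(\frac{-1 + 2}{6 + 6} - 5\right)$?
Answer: $\frac{59}{2} \approx 29.5$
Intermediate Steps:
$\left(-8 + \left(3 - 1\right)\right) \left(\frac{-1 + 2}{6 + 6} - 5\right) = \left(-8 + \left(3 - 1\right)\right) \left(1 \cdot \frac{1}{12} - 5\right) = \left(-8 + 2\right) \left(1 \cdot \frac{1}{12} - 5\right) = - 6 \left(\frac{1}{12} - 5\right) = \left(-6\right) \left(- \frac{59}{12}\right) = \frac{59}{2}$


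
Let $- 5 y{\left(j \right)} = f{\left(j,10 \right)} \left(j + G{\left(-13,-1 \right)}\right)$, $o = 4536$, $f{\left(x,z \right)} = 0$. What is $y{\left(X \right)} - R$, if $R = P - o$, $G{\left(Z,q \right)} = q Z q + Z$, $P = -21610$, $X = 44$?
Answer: $26146$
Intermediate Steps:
$G{\left(Z,q \right)} = Z + Z q^{2}$ ($G{\left(Z,q \right)} = Z q q + Z = Z q^{2} + Z = Z + Z q^{2}$)
$R = -26146$ ($R = -21610 - 4536 = -26146$)
$y{\left(j \right)} = 0$ ($y{\left(j \right)} = - \frac{0 \left(j - 13 \left(1 + \left(-1\right)^{2}\right)\right)}{5} = - \frac{0 \left(j - 13 \left(1 + 1\right)\right)}{5} = - \frac{0 \left(j - 26\right)}{5} = - \frac{0 \left(-26 + j\right)}{5} = \left(- \frac{1}{5}\right) 0 = 0$)
$y{\left(X \right)} - R = 0 - -26146 = 0 + 26146 = 26146$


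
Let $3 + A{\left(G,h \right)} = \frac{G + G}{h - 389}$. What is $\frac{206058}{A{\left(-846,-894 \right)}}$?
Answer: $- \frac{88124138}{719} \approx -1.2256 \cdot 10^{5}$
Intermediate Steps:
$A{\left(G,h \right)} = -3 + \frac{2 G}{-389 + h}$ ($A{\left(G,h \right)} = -3 + \frac{G + G}{h - 389} = -3 + \frac{2 G}{-389 + h}$)
$\frac{206058}{A{\left(-846,-894 \right)}} = \frac{206058}{\frac{1}{-389 - 894} \left(1167 - -2682 + 2 \left(-846\right)\right)} = \frac{206058}{\frac{1}{-1283} \left(1167 + 2682 - 1692\right)} = \frac{206058}{\left(- \frac{1}{1283}\right) 2157} = \frac{206058}{- \frac{2157}{1283}} = 206058 \left(- \frac{1283}{2157}\right) = - \frac{88124138}{719}$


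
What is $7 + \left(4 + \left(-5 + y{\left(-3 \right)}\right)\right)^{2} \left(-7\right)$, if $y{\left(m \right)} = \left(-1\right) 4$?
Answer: $-168$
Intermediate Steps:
$y{\left(m \right)} = -4$
$7 + \left(4 + \left(-5 + y{\left(-3 \right)}\right)\right)^{2} \left(-7\right) = 7 + \left(4 - 9\right)^{2} \left(-7\right) = 7 + \left(-5\right)^{2} \left(-7\right) = 7 + 25 \left(-7\right) = 7 - 175 = -168$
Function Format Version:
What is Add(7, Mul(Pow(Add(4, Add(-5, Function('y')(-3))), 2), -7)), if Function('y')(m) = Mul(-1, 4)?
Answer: -168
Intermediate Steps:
Function('y')(m) = -4
Add(7, Mul(Pow(Add(4, Add(-5, Function('y')(-3))), 2), -7)) = Add(7, Mul(Pow(Add(4, Add(-5, -4)), 2), -7)) = Add(7, Mul(Pow(Add(4, -9), 2), -7)) = Add(7, Mul(Pow(-5, 2), -7)) = Add(7, Mul(25, -7)) = Add(7, -175) = -168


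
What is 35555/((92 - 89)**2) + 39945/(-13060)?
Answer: 92797759/23508 ≈ 3947.5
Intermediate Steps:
35555/((92 - 89)**2) + 39945/(-13060) = 35555/(3**2) + 39945*(-1/13060) = 35555/9 - 7989/2612 = 92797759/23508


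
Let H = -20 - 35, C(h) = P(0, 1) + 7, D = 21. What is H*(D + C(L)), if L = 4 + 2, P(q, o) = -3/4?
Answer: -5995/4 ≈ -1498.8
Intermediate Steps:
P(q, o) = -¾ (P(q, o) = -3*¼ = -¾)
L = 6
C(h) = 25/4 (C(h) = -¾ + 7 = 25/4)
H = -55
H*(D + C(L)) = -55*(21 + 25/4) = -55*109/4 = -5995/4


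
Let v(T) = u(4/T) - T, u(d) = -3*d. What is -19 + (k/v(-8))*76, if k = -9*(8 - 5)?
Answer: -235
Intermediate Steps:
v(T) = -T - 12/T (v(T) = -12/T - T = -T - 12/T)
k = -27 (k = -9*3 = -27)
-19 + (k/v(-8))*76 = -19 - 27/(-1*(-8) - 12/(-8))*76 = -19 - 27/(8 - 12*(-1/8))*76 = -19 - 27/(8 + 3/2)*76 = -19 - 27/19/2*76 = -19 - 27*2/19*76 = -19 - 54/19*76 = -19 - 216 = -235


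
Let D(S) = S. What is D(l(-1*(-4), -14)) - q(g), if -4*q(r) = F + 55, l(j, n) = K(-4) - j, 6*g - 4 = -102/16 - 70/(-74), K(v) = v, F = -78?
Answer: -55/4 ≈ -13.750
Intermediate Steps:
g = -141/592 (g = ⅔ + (-102/16 - 70/(-74))/6 = ⅔ + (-102*1/16 - 70*(-1/74))/6 = ⅔ + (-51/8 + 35/37)/6 = ⅔ + (⅙)*(-1607/296) = ⅔ - 1607/1776 = -141/592 ≈ -0.23818)
l(j, n) = -4 - j
q(r) = 23/4 (q(r) = -(-78 + 55)/4 = -¼*(-23) = 23/4)
D(l(-1*(-4), -14)) - q(g) = (-4 - (-1)*(-4)) - 1*23/4 = (-4 - 1*4) - 23/4 = (-4 - 4) - 23/4 = -8 - 23/4 = -55/4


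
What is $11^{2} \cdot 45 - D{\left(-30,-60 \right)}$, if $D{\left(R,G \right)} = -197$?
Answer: $5642$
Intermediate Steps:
$11^{2} \cdot 45 - D{\left(-30,-60 \right)} = 11^{2} \cdot 45 - -197 = 121 \cdot 45 + 197 = 5445 + 197 = 5642$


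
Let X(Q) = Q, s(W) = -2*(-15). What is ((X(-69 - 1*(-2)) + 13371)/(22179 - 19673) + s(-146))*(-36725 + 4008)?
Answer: -1447465514/1253 ≈ -1.1552e+6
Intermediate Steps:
s(W) = 30
((X(-69 - 1*(-2)) + 13371)/(22179 - 19673) + s(-146))*(-36725 + 4008) = (((-69 - 1*(-2)) + 13371)/(22179 - 19673) + 30)*(-36725 + 4008) = (((-69 + 2) + 13371)/2506 + 30)*(-32717) = ((-67 + 13371)*(1/2506) + 30)*(-32717) = (13304*(1/2506) + 30)*(-32717) = (6652/1253 + 30)*(-32717) = (44242/1253)*(-32717) = -1447465514/1253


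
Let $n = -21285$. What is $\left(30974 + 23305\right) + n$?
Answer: $32994$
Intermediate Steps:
$\left(30974 + 23305\right) + n = \left(30974 + 23305\right) - 21285 = 54279 - 21285 = 32994$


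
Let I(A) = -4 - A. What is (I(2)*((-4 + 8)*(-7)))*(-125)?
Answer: -21000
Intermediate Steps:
(I(2)*((-4 + 8)*(-7)))*(-125) = ((-4 - 1*2)*((-4 + 8)*(-7)))*(-125) = ((-4 - 2)*(4*(-7)))*(-125) = -6*(-28)*(-125) = 168*(-125) = -21000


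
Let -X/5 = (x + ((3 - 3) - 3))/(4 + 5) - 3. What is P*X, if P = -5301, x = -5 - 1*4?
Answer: -114855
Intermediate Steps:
x = -9 (x = -5 - 4 = -9)
X = 65/3 (X = -5*((-9 + ((3 - 3) - 3))/(4 + 5) - 3) = -5*((-9 + (0 - 3))/9 - 3) = -5*((-9 - 3)*(⅑) - 3) = -5*(-12*⅑ - 3) = -5*(-4/3 - 3) = -5*(-13/3) = 65/3 ≈ 21.667)
P*X = -5301*65/3 = -114855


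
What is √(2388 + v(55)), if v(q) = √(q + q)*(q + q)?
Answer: √(2388 + 110*√110) ≈ 59.512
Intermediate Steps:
v(q) = 2*√2*q^(3/2) (v(q) = √(2*q)*(2*q) = (√2*√q)*(2*q) = 2*√2*q^(3/2))
√(2388 + v(55)) = √(2388 + 2*√2*55^(3/2)) = √(2388 + 2*√2*(55*√55)) = √(2388 + 110*√110)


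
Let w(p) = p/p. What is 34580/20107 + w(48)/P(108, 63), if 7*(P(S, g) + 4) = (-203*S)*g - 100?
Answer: 47766596451/27774603380 ≈ 1.7198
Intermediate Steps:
w(p) = 1
P(S, g) = -128/7 - 29*S*g (P(S, g) = -4 + ((-203*S)*g - 100)/7 = -4 + (-203*S*g - 100)/7 = -4 + (-100 - 203*S*g)/7 = -4 + (-100/7 - 29*S*g) = -128/7 - 29*S*g)
34580/20107 + w(48)/P(108, 63) = 34580/20107 + 1/(-128/7 - 29*108*63) = 34580*(1/20107) + 1/(-128/7 - 197316) = 34580/20107 + 1/(-1381340/7) = 34580/20107 + 1*(-7/1381340) = 34580/20107 - 7/1381340 = 47766596451/27774603380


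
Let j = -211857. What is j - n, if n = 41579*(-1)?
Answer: -170278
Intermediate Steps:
n = -41579
j - n = -211857 - 1*(-41579) = -211857 + 41579 = -170278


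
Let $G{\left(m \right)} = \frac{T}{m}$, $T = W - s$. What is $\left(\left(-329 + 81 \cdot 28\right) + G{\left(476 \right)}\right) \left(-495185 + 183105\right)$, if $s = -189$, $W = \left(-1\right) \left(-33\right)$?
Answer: $- \frac{72026971720}{119} \approx -6.0527 \cdot 10^{8}$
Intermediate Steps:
$W = 33$
$T = 222$ ($T = 33 - -189 = 33 + 189 = 222$)
$G{\left(m \right)} = \frac{222}{m}$
$\left(\left(-329 + 81 \cdot 28\right) + G{\left(476 \right)}\right) \left(-495185 + 183105\right) = \left(\left(-329 + 81 \cdot 28\right) + \frac{222}{476}\right) \left(-495185 + 183105\right) = \left(\left(-329 + 2268\right) + 222 \cdot \frac{1}{476}\right) \left(-312080\right) = \left(1939 + \frac{111}{238}\right) \left(-312080\right) = \frac{461593}{238} \left(-312080\right) = - \frac{72026971720}{119}$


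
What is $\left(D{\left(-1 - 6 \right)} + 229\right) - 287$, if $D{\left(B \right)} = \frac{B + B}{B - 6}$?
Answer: $- \frac{740}{13} \approx -56.923$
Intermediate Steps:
$D{\left(B \right)} = \frac{2 B}{-6 + B}$
$\left(D{\left(-1 - 6 \right)} + 229\right) - 287 = \left(\frac{2 \left(-1 - 6\right)}{-6 - 7} + 229\right) - 287 = \left(2 \left(-7\right) \frac{1}{-6 - 7} + 229\right) - 287 = \left(2 \left(-7\right) \frac{1}{-13} + 229\right) - 287 = \left(2 \left(-7\right) \left(- \frac{1}{13}\right) + 229\right) - 287 = \left(\frac{14}{13} + 229\right) - 287 = \frac{2991}{13} - 287 = - \frac{740}{13}$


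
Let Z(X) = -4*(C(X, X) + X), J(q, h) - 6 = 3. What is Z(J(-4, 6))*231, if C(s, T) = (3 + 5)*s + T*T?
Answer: -149688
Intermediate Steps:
J(q, h) = 9 (J(q, h) = 6 + 3 = 9)
C(s, T) = T² + 8*s (C(s, T) = 8*s + T² = T² + 8*s)
Z(X) = -36*X - 4*X² (Z(X) = -4*((X² + 8*X) + X) = -4*(X² + 9*X) = -36*X - 4*X²)
Z(J(-4, 6))*231 = (4*9*(-9 - 1*9))*231 = (4*9*(-9 - 9))*231 = (4*9*(-18))*231 = -648*231 = -149688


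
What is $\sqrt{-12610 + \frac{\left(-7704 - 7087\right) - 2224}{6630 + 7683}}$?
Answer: $\frac{i \sqrt{2583552964785}}{14313} \approx 112.3 i$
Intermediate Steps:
$\sqrt{-12610 + \frac{\left(-7704 - 7087\right) - 2224}{6630 + 7683}} = \sqrt{-12610 + \frac{\left(-7704 - 7087\right) - 2224}{14313}} = \sqrt{-12610 + \left(-14791 - 2224\right) \frac{1}{14313}} = \sqrt{-12610 - \frac{17015}{14313}} = \sqrt{- \frac{180503945}{14313}} = \frac{i \sqrt{2583552964785}}{14313}$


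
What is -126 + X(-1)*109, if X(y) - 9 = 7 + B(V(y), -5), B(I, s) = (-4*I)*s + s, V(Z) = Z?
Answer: -1107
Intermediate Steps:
B(I, s) = s - 4*I*s (B(I, s) = -4*I*s + s = s - 4*I*s)
X(y) = 11 + 20*y (X(y) = 9 + (7 - 5*(1 - 4*y)) = 9 + (7 + (-5 + 20*y)) = 9 + (2 + 20*y) = 11 + 20*y)
-126 + X(-1)*109 = -126 + (11 + 20*(-1))*109 = -126 + (11 - 20)*109 = -126 - 9*109 = -126 - 981 = -1107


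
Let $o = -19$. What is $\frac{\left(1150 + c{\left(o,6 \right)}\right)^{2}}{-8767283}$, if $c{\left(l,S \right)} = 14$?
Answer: $- \frac{1354896}{8767283} \approx -0.15454$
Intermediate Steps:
$\frac{\left(1150 + c{\left(o,6 \right)}\right)^{2}}{-8767283} = \frac{\left(1150 + 14\right)^{2}}{-8767283} = 1164^{2} \left(- \frac{1}{8767283}\right) = 1354896 \left(- \frac{1}{8767283}\right) = - \frac{1354896}{8767283}$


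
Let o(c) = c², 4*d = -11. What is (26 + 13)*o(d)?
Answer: 4719/16 ≈ 294.94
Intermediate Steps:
d = -11/4 (d = (¼)*(-11) = -11/4 ≈ -2.7500)
(26 + 13)*o(d) = (26 + 13)*(-11/4)² = 39*(121/16) = 4719/16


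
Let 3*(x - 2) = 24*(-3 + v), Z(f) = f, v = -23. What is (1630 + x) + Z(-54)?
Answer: 1370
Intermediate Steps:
x = -206 (x = 2 + (24*(-3 - 23))/3 = 2 + (24*(-26))/3 = 2 + (⅓)*(-624) = 2 - 208 = -206)
(1630 + x) + Z(-54) = (1630 - 206) - 54 = 1424 - 54 = 1370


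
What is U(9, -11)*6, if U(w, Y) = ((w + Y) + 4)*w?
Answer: 108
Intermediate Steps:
U(w, Y) = w*(4 + Y + w) (U(w, Y) = ((Y + w) + 4)*w = (4 + Y + w)*w = w*(4 + Y + w))
U(9, -11)*6 = (9*(4 - 11 + 9))*6 = (9*2)*6 = 18*6 = 108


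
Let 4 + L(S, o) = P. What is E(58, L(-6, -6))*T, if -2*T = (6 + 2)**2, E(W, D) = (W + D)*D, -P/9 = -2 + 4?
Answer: 25344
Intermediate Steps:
P = -18 (P = -9*(-2 + 4) = -9*2 = -18)
L(S, o) = -22 (L(S, o) = -4 - 18 = -22)
E(W, D) = D*(D + W) (E(W, D) = (D + W)*D = D*(D + W))
T = -32 (T = -(6 + 2)**2/2 = -1/2*8**2 = -1/2*64 = -32)
E(58, L(-6, -6))*T = -22*(-22 + 58)*(-32) = -22*36*(-32) = -792*(-32) = 25344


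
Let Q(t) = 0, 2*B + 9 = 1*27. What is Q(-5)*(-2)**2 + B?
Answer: 9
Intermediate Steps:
B = 9 (B = -9/2 + (1*27)/2 = -9/2 + (1/2)*27 = -9/2 + 27/2 = 9)
Q(-5)*(-2)**2 + B = 0*(-2)**2 + 9 = 0*4 + 9 = 0 + 9 = 9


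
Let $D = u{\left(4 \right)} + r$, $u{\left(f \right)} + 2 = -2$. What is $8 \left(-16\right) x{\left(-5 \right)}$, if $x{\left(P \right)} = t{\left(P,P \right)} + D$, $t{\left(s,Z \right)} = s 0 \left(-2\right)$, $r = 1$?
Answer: $384$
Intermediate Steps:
$u{\left(f \right)} = -4$ ($u{\left(f \right)} = -2 - 2 = -4$)
$t{\left(s,Z \right)} = 0$ ($t{\left(s,Z \right)} = 0 \left(-2\right) = 0$)
$D = -3$ ($D = -4 + 1 = -3$)
$x{\left(P \right)} = -3$ ($x{\left(P \right)} = 0 - 3 = -3$)
$8 \left(-16\right) x{\left(-5 \right)} = 8 \left(-16\right) \left(-3\right) = \left(-128\right) \left(-3\right) = 384$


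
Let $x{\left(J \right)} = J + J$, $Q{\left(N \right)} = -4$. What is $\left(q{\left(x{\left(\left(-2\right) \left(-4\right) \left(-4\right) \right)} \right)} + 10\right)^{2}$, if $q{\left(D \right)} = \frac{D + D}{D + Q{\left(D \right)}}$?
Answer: $\frac{40804}{289} \approx 141.19$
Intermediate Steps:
$x{\left(J \right)} = 2 J$
$q{\left(D \right)} = \frac{2 D}{-4 + D}$ ($q{\left(D \right)} = \frac{D + D}{D - 4} = \frac{2 D}{-4 + D}$)
$\left(q{\left(x{\left(\left(-2\right) \left(-4\right) \left(-4\right) \right)} \right)} + 10\right)^{2} = \left(\frac{2 \cdot 2 \left(-2\right) \left(-4\right) \left(-4\right)}{-4 + 2 \left(-2\right) \left(-4\right) \left(-4\right)} + 10\right)^{2} = \left(\frac{2 \cdot 2 \cdot 8 \left(-4\right)}{-4 + 2 \cdot 8 \left(-4\right)} + 10\right)^{2} = \left(\frac{2 \cdot 2 \left(-32\right)}{-4 + 2 \left(-32\right)} + 10\right)^{2} = \left(2 \left(-64\right) \frac{1}{-4 - 64} + 10\right)^{2} = \left(2 \left(-64\right) \frac{1}{-68} + 10\right)^{2} = \left(2 \left(-64\right) \left(- \frac{1}{68}\right) + 10\right)^{2} = \left(\frac{32}{17} + 10\right)^{2} = \left(\frac{202}{17}\right)^{2} = \frac{40804}{289}$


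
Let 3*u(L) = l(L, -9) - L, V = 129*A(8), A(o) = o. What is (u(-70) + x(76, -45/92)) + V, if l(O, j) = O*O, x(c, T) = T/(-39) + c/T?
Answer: 136342283/53820 ≈ 2533.3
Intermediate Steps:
x(c, T) = -T/39 + c/T (x(c, T) = T*(-1/39) + c/T = -T/39 + c/T)
V = 1032 (V = 129*8 = 1032)
l(O, j) = O²
u(L) = -L/3 + L²/3 (u(L) = (L² - L)/3 = -L/3 + L²/3)
(u(-70) + x(76, -45/92)) + V = ((⅓)*(-70)*(-1 - 70) + (-(-15)/(13*92) + 76/((-45/92)))) + 1032 = ((⅓)*(-70)*(-71) + (-(-15)/(13*92) + 76/((-45*1/92)))) + 1032 = (4970/3 + (-1/39*(-45/92) + 76/(-45/92))) + 1032 = (4970/3 + (15/1196 + 76*(-92/45))) + 1032 = (4970/3 + (15/1196 - 6992/45)) + 1032 = (4970/3 - 8361757/53820) + 1032 = 80800043/53820 + 1032 = 136342283/53820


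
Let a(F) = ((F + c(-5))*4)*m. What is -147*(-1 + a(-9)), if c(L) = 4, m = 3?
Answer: 8967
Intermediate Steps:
a(F) = 48 + 12*F (a(F) = ((F + 4)*4)*3 = ((4 + F)*4)*3 = (16 + 4*F)*3 = 48 + 12*F)
-147*(-1 + a(-9)) = -147*(-1 + (48 + 12*(-9))) = -147*(-1 + (48 - 108)) = -147*(-1 - 60) = -147*(-61) = 8967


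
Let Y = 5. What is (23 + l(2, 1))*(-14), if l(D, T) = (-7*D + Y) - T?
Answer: -182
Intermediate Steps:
l(D, T) = 5 - T - 7*D (l(D, T) = (-7*D + 5) - T = (5 - 7*D) - T = 5 - T - 7*D)
(23 + l(2, 1))*(-14) = (23 + (5 - 1*1 - 7*2))*(-14) = (23 + (5 - 1 - 14))*(-14) = (23 - 10)*(-14) = 13*(-14) = -182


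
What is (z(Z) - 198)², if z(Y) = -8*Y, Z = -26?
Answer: 100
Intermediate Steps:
(z(Z) - 198)² = (-8*(-26) - 198)² = (208 - 198)² = 10² = 100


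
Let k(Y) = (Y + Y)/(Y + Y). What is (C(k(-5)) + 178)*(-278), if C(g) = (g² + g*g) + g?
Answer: -50318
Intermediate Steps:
k(Y) = 1 (k(Y) = (2*Y)/((2*Y)) = (2*Y)*(1/(2*Y)) = 1)
C(g) = g + 2*g² (C(g) = (g² + g²) + g = 2*g² + g = g + 2*g²)
(C(k(-5)) + 178)*(-278) = (1*(1 + 2*1) + 178)*(-278) = (1*(1 + 2) + 178)*(-278) = (1*3 + 178)*(-278) = (3 + 178)*(-278) = 181*(-278) = -50318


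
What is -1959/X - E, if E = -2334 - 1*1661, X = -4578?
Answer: 6097023/1526 ≈ 3995.4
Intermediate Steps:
E = -3995 (E = -2334 - 1661 = -3995)
-1959/X - E = -1959/(-4578) - 1*(-3995) = -1959*(-1/4578) + 3995 = 653/1526 + 3995 = 6097023/1526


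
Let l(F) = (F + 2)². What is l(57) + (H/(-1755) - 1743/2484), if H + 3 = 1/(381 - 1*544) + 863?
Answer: 7044732679/2024460 ≈ 3479.8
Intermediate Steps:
l(F) = (2 + F)²
H = 140179/163 (H = -3 + (1/(381 - 1*544) + 863) = -3 + (1/(381 - 544) + 863) = -3 + (1/(-163) + 863) = -3 + (-1/163 + 863) = -3 + 140668/163 = 140179/163 ≈ 859.99)
l(57) + (H/(-1755) - 1743/2484) = (2 + 57)² + ((140179/163)/(-1755) - 1743/2484) = 59² + ((140179/163)*(-1/1755) - 1743*1/2484) = 3481 + (-10783/22005 - 581/828) = 3481 - 2412581/2024460 = 7044732679/2024460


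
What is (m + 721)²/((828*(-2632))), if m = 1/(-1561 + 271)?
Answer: -865065547921/3626566473600 ≈ -0.23854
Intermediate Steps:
m = -1/1290 (m = 1/(-1290) = -1/1290 ≈ -0.00077519)
(m + 721)²/((828*(-2632))) = (-1/1290 + 721)²/((828*(-2632))) = (930089/1290)²/(-2179296) = (865065547921/1664100)*(-1/2179296) = -865065547921/3626566473600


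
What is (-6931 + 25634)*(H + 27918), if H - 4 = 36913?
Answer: 1212609005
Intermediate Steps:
H = 36917 (H = 4 + 36913 = 36917)
(-6931 + 25634)*(H + 27918) = (-6931 + 25634)*(36917 + 27918) = 18703*64835 = 1212609005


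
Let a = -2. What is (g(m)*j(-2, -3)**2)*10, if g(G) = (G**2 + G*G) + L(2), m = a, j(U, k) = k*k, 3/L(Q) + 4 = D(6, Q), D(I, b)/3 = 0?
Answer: 11745/2 ≈ 5872.5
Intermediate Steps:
D(I, b) = 0 (D(I, b) = 3*0 = 0)
L(Q) = -3/4 (L(Q) = 3/(-4 + 0) = 3/(-4) = 3*(-1/4) = -3/4)
j(U, k) = k**2
m = -2
g(G) = -3/4 + 2*G**2 (g(G) = (G**2 + G*G) - 3/4 = (G**2 + G**2) - 3/4 = 2*G**2 - 3/4 = -3/4 + 2*G**2)
(g(m)*j(-2, -3)**2)*10 = ((-3/4 + 2*(-2)**2)*((-3)**2)**2)*10 = ((-3/4 + 2*4)*9**2)*10 = ((-3/4 + 8)*81)*10 = ((29/4)*81)*10 = (2349/4)*10 = 11745/2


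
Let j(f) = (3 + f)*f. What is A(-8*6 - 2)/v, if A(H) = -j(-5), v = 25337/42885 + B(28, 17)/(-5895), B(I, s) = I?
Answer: -56179350/3292463 ≈ -17.063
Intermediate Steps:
j(f) = f*(3 + f)
v = 3292463/5617935 (v = 25337/42885 + 28/(-5895) = 25337*(1/42885) + 28*(-1/5895) = 25337/42885 - 28/5895 = 3292463/5617935 ≈ 0.58606)
A(H) = -10 (A(H) = -(-5)*(3 - 5) = -(-5)*(-2) = -1*10 = -10)
A(-8*6 - 2)/v = -10/3292463/5617935 = -10*5617935/3292463 = -56179350/3292463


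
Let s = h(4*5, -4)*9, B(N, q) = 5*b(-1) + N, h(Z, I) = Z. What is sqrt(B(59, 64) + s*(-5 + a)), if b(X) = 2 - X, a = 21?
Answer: sqrt(2954) ≈ 54.351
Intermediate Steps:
B(N, q) = 15 + N (B(N, q) = 5*(2 - 1*(-1)) + N = 5*(2 + 1) + N = 5*3 + N = 15 + N)
s = 180 (s = (4*5)*9 = 20*9 = 180)
sqrt(B(59, 64) + s*(-5 + a)) = sqrt((15 + 59) + 180*(-5 + 21)) = sqrt(74 + 180*16) = sqrt(74 + 2880) = sqrt(2954)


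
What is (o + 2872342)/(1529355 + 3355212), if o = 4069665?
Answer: 6942007/4884567 ≈ 1.4212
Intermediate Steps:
(o + 2872342)/(1529355 + 3355212) = (4069665 + 2872342)/(1529355 + 3355212) = 6942007/4884567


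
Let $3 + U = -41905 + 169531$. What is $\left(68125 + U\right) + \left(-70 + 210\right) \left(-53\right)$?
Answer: $188328$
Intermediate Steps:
$U = 127623$ ($U = -3 + \left(-41905 + 169531\right) = -3 + 127626 = 127623$)
$\left(68125 + U\right) + \left(-70 + 210\right) \left(-53\right) = \left(68125 + 127623\right) + \left(-70 + 210\right) \left(-53\right) = 195748 + 140 \left(-53\right) = 195748 - 7420 = 188328$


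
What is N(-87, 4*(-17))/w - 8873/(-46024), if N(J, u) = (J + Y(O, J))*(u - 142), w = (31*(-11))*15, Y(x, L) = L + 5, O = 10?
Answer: -9624281/1426744 ≈ -6.7456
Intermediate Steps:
Y(x, L) = 5 + L
w = -5115 (w = -341*15 = -5115)
N(J, u) = (-142 + u)*(5 + 2*J) (N(J, u) = (J + (5 + J))*(u - 142) = (5 + 2*J)*(-142 + u) = (-142 + u)*(5 + 2*J))
N(-87, 4*(-17))/w - 8873/(-46024) = (-710 - 284*(-87) - 348*(-17) + (4*(-17))*(5 - 87))/(-5115) - 8873/(-46024) = (-710 + 24708 - 87*(-68) - 68*(-82))*(-1/5115) - 8873*(-1/46024) = (-710 + 24708 + 5916 + 5576)*(-1/5115) + 8873/46024 = 35490*(-1/5115) + 8873/46024 = -2366/341 + 8873/46024 = -9624281/1426744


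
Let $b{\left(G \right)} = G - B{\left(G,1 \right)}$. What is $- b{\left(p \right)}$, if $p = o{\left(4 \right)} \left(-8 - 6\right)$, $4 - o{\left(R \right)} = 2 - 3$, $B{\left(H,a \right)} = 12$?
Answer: $82$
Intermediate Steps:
$o{\left(R \right)} = 5$ ($o{\left(R \right)} = 4 - \left(2 - 3\right) = 4 - -1 = 4 + 1 = 5$)
$p = -70$ ($p = 5 \left(-8 - 6\right) = 5 \left(-14\right) = -70$)
$b{\left(G \right)} = -12 + G$ ($b{\left(G \right)} = G - 12 = -12 + G$)
$- b{\left(p \right)} = - (-12 - 70) = \left(-1\right) \left(-82\right) = 82$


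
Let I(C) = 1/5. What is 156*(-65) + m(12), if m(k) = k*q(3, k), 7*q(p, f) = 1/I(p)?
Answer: -70920/7 ≈ -10131.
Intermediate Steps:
I(C) = ⅕
q(p, f) = 5/7 (q(p, f) = 1/(7*(⅕)) = (⅐)*5 = 5/7)
m(k) = 5*k/7 (m(k) = k*(5/7) = 5*k/7)
156*(-65) + m(12) = 156*(-65) + (5/7)*12 = -10140 + 60/7 = -70920/7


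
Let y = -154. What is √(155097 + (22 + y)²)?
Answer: 3*√19169 ≈ 415.36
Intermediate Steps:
√(155097 + (22 + y)²) = √(155097 + (22 - 154)²) = √(155097 + (-132)²) = √(155097 + 17424) = √172521 = 3*√19169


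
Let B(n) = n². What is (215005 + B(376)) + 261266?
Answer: 617647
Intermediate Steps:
(215005 + B(376)) + 261266 = (215005 + 376²) + 261266 = (215005 + 141376) + 261266 = 356381 + 261266 = 617647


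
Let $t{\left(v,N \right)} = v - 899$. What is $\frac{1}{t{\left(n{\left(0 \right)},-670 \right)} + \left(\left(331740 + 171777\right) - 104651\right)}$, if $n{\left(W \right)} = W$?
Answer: $\frac{1}{397967} \approx 2.5128 \cdot 10^{-6}$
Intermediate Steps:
$t{\left(v,N \right)} = -899 + v$
$\frac{1}{t{\left(n{\left(0 \right)},-670 \right)} + \left(\left(331740 + 171777\right) - 104651\right)} = \frac{1}{\left(-899 + 0\right) + \left(\left(331740 + 171777\right) - 104651\right)} = \frac{1}{-899 + \left(503517 - 104651\right)} = \frac{1}{-899 + 398866} = \frac{1}{397967}$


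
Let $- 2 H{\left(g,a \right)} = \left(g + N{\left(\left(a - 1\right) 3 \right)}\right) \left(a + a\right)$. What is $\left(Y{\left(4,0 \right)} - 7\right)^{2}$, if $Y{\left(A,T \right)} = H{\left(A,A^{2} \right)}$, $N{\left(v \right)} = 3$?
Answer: $14161$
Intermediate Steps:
$H{\left(g,a \right)} = - a \left(3 + g\right)$ ($H{\left(g,a \right)} = - \frac{\left(g + 3\right) \left(a + a\right)}{2} = - \frac{\left(3 + g\right) 2 a}{2} = - \frac{2 a \left(3 + g\right)}{2} = - a \left(3 + g\right)$)
$Y{\left(A,T \right)} = - A^{2} \left(3 + A\right)$
$\left(Y{\left(4,0 \right)} - 7\right)^{2} = \left(4^{2} \left(-3 - 4\right) - 7\right)^{2} = \left(16 \left(-3 - 4\right) - 7\right)^{2} = \left(16 \left(-7\right) - 7\right)^{2} = \left(-112 - 7\right)^{2} = \left(-119\right)^{2} = 14161$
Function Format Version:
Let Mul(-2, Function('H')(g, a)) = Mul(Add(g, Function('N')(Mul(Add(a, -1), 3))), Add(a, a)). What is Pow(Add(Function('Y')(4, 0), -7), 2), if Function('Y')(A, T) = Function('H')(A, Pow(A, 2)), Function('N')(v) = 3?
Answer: 14161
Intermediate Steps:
Function('H')(g, a) = Mul(-1, a, Add(3, g)) (Function('H')(g, a) = Mul(Rational(-1, 2), Mul(Add(g, 3), Add(a, a))) = Mul(Rational(-1, 2), Mul(Add(3, g), Mul(2, a))) = Mul(Rational(-1, 2), Mul(2, a, Add(3, g))) = Mul(-1, a, Add(3, g)))
Function('Y')(A, T) = Mul(-1, Pow(A, 2), Add(3, A))
Pow(Add(Function('Y')(4, 0), -7), 2) = Pow(Add(Mul(Pow(4, 2), Add(-3, Mul(-1, 4))), -7), 2) = Pow(Add(Mul(16, Add(-3, -4)), -7), 2) = Pow(Add(Mul(16, -7), -7), 2) = Pow(Add(-112, -7), 2) = Pow(-119, 2) = 14161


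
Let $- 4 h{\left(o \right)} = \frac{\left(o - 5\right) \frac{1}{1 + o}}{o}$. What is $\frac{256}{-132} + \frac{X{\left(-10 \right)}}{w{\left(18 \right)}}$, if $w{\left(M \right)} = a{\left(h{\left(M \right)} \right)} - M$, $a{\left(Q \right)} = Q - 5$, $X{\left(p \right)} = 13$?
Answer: $- \frac{2601400}{1038741} \approx -2.5044$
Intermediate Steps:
$h{\left(o \right)} = - \frac{-5 + o}{4 o \left(1 + o\right)}$ ($h{\left(o \right)} = - \frac{\frac{o - 5}{1 + o} \frac{1}{o}}{4} = - \frac{\frac{-5 + o}{1 + o} \frac{1}{o}}{4} = - \frac{\frac{1}{o} \frac{1}{1 + o} \left(-5 + o\right)}{4} = - \frac{-5 + o}{4 o \left(1 + o\right)}$)
$a{\left(Q \right)} = -5 + Q$ ($a{\left(Q \right)} = Q - 5 = -5 + Q$)
$w{\left(M \right)} = -5 - M + \frac{5 - M}{4 M \left(1 + M\right)}$ ($w{\left(M \right)} = \left(-5 + \frac{5 - M}{4 M \left(1 + M\right)}\right) - M = -5 - M + \frac{5 - M}{4 M \left(1 + M\right)}$)
$\frac{256}{-132} + \frac{X{\left(-10 \right)}}{w{\left(18 \right)}} = \frac{256}{-132} + \frac{13}{\frac{1}{4} \cdot \frac{1}{18} \frac{1}{1 + 18} \left(5 - 18 - 72 \left(1 + 18\right) \left(5 + 18\right)\right)} = 256 \left(- \frac{1}{132}\right) + \frac{13}{\frac{1}{4} \cdot \frac{1}{18} \cdot \frac{1}{19} \left(5 - 18 - 72 \cdot 19 \cdot 23\right)} = - \frac{64}{33} + \frac{13}{\frac{1}{4} \cdot \frac{1}{18} \cdot \frac{1}{19} \left(5 - 18 - 31464\right)} = - \frac{64}{33} + \frac{13}{\frac{1}{4} \cdot \frac{1}{18} \cdot \frac{1}{19} \left(-31477\right)} = - \frac{64}{33} + \frac{13}{- \frac{31477}{1368}} = - \frac{64}{33} + 13 \left(- \frac{1368}{31477}\right) = - \frac{64}{33} - \frac{17784}{31477} = - \frac{2601400}{1038741}$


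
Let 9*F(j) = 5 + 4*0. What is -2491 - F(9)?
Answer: -22424/9 ≈ -2491.6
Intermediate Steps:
F(j) = 5/9 (F(j) = (5 + 4*0)/9 = (5 + 0)/9 = (⅑)*5 = 5/9)
-2491 - F(9) = -2491 - 1*5/9 = -2491 - 5/9 = -22424/9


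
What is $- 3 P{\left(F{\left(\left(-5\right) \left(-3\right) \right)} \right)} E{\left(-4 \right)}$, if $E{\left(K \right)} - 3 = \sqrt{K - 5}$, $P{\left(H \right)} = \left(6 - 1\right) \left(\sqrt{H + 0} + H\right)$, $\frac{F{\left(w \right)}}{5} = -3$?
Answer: $45 \left(1 + i\right) \left(15 - i \sqrt{15}\right) \approx 849.28 + 500.72 i$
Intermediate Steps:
$F{\left(w \right)} = -15$ ($F{\left(w \right)} = 5 \left(-3\right) = -15$)
$P{\left(H \right)} = 5 H + 5 \sqrt{H}$ ($P{\left(H \right)} = 5 \left(\sqrt{H} + H\right) = 5 \left(H + \sqrt{H}\right) = 5 H + 5 \sqrt{H}$)
$E{\left(K \right)} = 3 + \sqrt{-5 + K}$ ($E{\left(K \right)} = 3 + \sqrt{K - 5} = 3 + \sqrt{-5 + K}$)
$- 3 P{\left(F{\left(\left(-5\right) \left(-3\right) \right)} \right)} E{\left(-4 \right)} = - 3 \left(5 \left(-15\right) + 5 \sqrt{-15}\right) \left(3 + \sqrt{-5 - 4}\right) = - 3 \left(-75 + 5 i \sqrt{15}\right) \left(3 + \sqrt{-9}\right) = - 3 \left(-75 + 5 i \sqrt{15}\right) \left(3 + 3 i\right) = \left(225 - 15 i \sqrt{15}\right) \left(3 + 3 i\right) = \left(3 + 3 i\right) \left(225 - 15 i \sqrt{15}\right)$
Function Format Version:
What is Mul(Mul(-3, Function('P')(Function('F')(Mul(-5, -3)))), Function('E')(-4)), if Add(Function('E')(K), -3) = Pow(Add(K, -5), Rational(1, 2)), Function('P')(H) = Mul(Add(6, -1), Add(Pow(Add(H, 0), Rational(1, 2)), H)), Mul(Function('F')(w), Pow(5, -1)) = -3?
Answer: Mul(45, Add(1, I), Add(15, Mul(-1, I, Pow(15, Rational(1, 2))))) ≈ Add(849.28, Mul(500.72, I))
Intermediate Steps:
Function('F')(w) = -15 (Function('F')(w) = Mul(5, -3) = -15)
Function('P')(H) = Add(Mul(5, H), Mul(5, Pow(H, Rational(1, 2)))) (Function('P')(H) = Mul(5, Add(Pow(H, Rational(1, 2)), H)) = Mul(5, Add(H, Pow(H, Rational(1, 2)))) = Add(Mul(5, H), Mul(5, Pow(H, Rational(1, 2)))))
Function('E')(K) = Add(3, Pow(Add(-5, K), Rational(1, 2))) (Function('E')(K) = Add(3, Pow(Add(K, -5), Rational(1, 2))) = Add(3, Pow(Add(-5, K), Rational(1, 2))))
Mul(Mul(-3, Function('P')(Function('F')(Mul(-5, -3)))), Function('E')(-4)) = Mul(Mul(-3, Add(Mul(5, -15), Mul(5, Pow(-15, Rational(1, 2))))), Add(3, Pow(Add(-5, -4), Rational(1, 2)))) = Mul(Mul(-3, Add(-75, Mul(5, Mul(I, Pow(15, Rational(1, 2)))))), Add(3, Pow(-9, Rational(1, 2)))) = Mul(Mul(-3, Add(-75, Mul(5, I, Pow(15, Rational(1, 2))))), Add(3, Mul(3, I))) = Mul(Add(225, Mul(-15, I, Pow(15, Rational(1, 2)))), Add(3, Mul(3, I))) = Mul(Add(3, Mul(3, I)), Add(225, Mul(-15, I, Pow(15, Rational(1, 2)))))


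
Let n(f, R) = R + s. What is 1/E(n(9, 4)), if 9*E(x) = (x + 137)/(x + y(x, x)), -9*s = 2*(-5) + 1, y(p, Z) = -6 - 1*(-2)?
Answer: 9/142 ≈ 0.063380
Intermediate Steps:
y(p, Z) = -4 (y(p, Z) = -6 + 2 = -4)
s = 1 (s = -(2*(-5) + 1)/9 = -(-10 + 1)/9 = -⅑*(-9) = 1)
n(f, R) = 1 + R (n(f, R) = R + 1 = 1 + R)
E(x) = (137 + x)/(9*(-4 + x)) (E(x) = ((x + 137)/(x - 4))/9 = ((137 + x)/(-4 + x))/9 = (137 + x)/(9*(-4 + x)))
1/E(n(9, 4)) = 1/((137 + (1 + 4))/(9*(-4 + (1 + 4)))) = 1/((137 + 5)/(9*(-4 + 5))) = 1/((⅑)*142/1) = 1/((⅑)*1*142) = 1/(142/9) = 9/142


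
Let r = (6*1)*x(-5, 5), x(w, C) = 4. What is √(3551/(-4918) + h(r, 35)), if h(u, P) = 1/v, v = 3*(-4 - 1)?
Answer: I*√4292159910/73770 ≈ 0.88809*I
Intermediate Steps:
v = -15 (v = 3*(-5) = -15)
r = 24 (r = (6*1)*4 = 6*4 = 24)
h(u, P) = -1/15 (h(u, P) = 1/(-15) = -1/15)
√(3551/(-4918) + h(r, 35)) = √(3551/(-4918) - 1/15) = √(3551*(-1/4918) - 1/15) = √(-3551/4918 - 1/15) = √(-58183/73770) = I*√4292159910/73770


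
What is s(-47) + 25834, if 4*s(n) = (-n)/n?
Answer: 103335/4 ≈ 25834.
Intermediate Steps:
s(n) = -¼ (s(n) = ((-n)/n)/4 = (¼)*(-1) = -¼)
s(-47) + 25834 = -¼ + 25834 = 103335/4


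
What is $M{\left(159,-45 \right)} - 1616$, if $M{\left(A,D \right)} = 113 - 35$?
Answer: $-1538$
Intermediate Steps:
$M{\left(A,D \right)} = 78$
$M{\left(159,-45 \right)} - 1616 = 78 - 1616 = -1538$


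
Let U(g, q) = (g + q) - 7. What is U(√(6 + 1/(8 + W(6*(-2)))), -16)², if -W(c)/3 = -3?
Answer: (391 - √1751)²/289 ≈ 421.83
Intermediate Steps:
W(c) = 9 (W(c) = -3*(-3) = 9)
U(g, q) = -7 + g + q
U(√(6 + 1/(8 + W(6*(-2)))), -16)² = (-7 + √(6 + 1/(8 + 9)) - 16)² = (-7 + √(6 + 1/17) - 16)² = (-7 + √(103/17) - 16)² = (-7 + √1751/17 - 16)² = (-23 + √1751/17)²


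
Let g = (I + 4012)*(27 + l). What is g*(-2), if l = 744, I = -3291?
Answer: -1111782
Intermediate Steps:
g = 555891 (g = (-3291 + 4012)*(27 + 744) = 721*771 = 555891)
g*(-2) = 555891*(-2) = -1111782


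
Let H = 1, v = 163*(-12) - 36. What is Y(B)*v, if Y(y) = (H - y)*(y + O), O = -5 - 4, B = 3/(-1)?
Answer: 95616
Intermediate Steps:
v = -1992 (v = -1956 - 36 = -1992)
B = -3 (B = 3*(-1) = -3)
O = -9
Y(y) = (1 - y)*(-9 + y) (Y(y) = (1 - y)*(y - 9) = (1 - y)*(-9 + y))
Y(B)*v = (-9 - 1*(-3)² + 10*(-3))*(-1992) = (-9 - 1*9 - 30)*(-1992) = (-9 - 9 - 30)*(-1992) = -48*(-1992) = 95616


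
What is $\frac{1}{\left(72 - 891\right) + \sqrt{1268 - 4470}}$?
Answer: $- \frac{819}{673963} - \frac{i \sqrt{3202}}{673963} \approx -0.0012152 - 8.396 \cdot 10^{-5} i$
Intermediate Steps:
$\frac{1}{\left(72 - 891\right) + \sqrt{1268 - 4470}} = \frac{1}{-819 + \sqrt{-3202}} = \frac{1}{-819 + i \sqrt{3202}}$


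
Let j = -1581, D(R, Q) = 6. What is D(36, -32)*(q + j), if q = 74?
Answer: -9042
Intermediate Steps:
D(36, -32)*(q + j) = 6*(74 - 1581) = 6*(-1507) = -9042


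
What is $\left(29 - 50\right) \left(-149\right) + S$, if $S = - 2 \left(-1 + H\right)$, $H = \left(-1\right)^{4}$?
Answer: $3129$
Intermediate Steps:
$H = 1$
$S = 0$ ($S = - 2 \left(-1 + 1\right) = \left(-2\right) 0 = 0$)
$\left(29 - 50\right) \left(-149\right) + S = \left(29 - 50\right) \left(-149\right) + 0 = \left(-21\right) \left(-149\right) + 0 = 3129 + 0 = 3129$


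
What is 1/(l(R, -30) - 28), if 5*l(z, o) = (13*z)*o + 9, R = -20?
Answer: 5/7669 ≈ 0.00065198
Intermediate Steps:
l(z, o) = 9/5 + 13*o*z/5 (l(z, o) = ((13*z)*o + 9)/5 = (13*o*z + 9)/5 = (9 + 13*o*z)/5 = 9/5 + 13*o*z/5)
1/(l(R, -30) - 28) = 1/((9/5 + (13/5)*(-30)*(-20)) - 28) = 1/((9/5 + 1560) - 28) = 1/(7809/5 - 28) = 1/(7669/5) = 5/7669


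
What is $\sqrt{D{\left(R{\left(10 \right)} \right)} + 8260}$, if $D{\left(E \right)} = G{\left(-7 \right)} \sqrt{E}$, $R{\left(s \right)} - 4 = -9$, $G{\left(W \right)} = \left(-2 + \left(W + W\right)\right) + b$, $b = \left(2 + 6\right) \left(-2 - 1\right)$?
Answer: $2 \sqrt{2065 - 10 i \sqrt{5}} \approx 90.886 - 0.49206 i$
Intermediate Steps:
$b = -24$ ($b = 8 \left(-3\right) = -24$)
$G{\left(W \right)} = -26 + 2 W$ ($G{\left(W \right)} = \left(-2 + \left(W + W\right)\right) - 24 = \left(-2 + 2 W\right) - 24 = -26 + 2 W$)
$R{\left(s \right)} = -5$ ($R{\left(s \right)} = 4 - 9 = -5$)
$D{\left(E \right)} = - 40 \sqrt{E}$ ($D{\left(E \right)} = \left(-26 + 2 \left(-7\right)\right) \sqrt{E} = \left(-26 - 14\right) \sqrt{E} = - 40 \sqrt{E}$)
$\sqrt{D{\left(R{\left(10 \right)} \right)} + 8260} = \sqrt{- 40 \sqrt{-5} + 8260} = \sqrt{- 40 i \sqrt{5} + 8260} = \sqrt{8260 - 40 i \sqrt{5}}$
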